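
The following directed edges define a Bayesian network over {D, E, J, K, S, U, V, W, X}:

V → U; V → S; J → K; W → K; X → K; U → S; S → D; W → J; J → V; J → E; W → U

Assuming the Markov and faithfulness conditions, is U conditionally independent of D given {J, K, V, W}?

No

4 paths connect U and D; each must be blocked for d-separation to hold:
  1. U ← V → S → D — V:fork[blocks]; S:chain[open] ⇒ blocked
  2. U → S → D — S:chain[open] ⇒ active
  3. U ← W → J → V → S → D — W:fork[blocks]; J:chain[blocks]; V:chain[blocks]; S:chain[open] ⇒ blocked
  4. U ← W → K ← J → V → S → D — W:fork[blocks]; K:collider[open]; J:fork[blocks]; V:chain[blocks]; S:chain[open] ⇒ blocked
Since the path U → S → D is active, U and D are not d-separated given {J, K, V, W}.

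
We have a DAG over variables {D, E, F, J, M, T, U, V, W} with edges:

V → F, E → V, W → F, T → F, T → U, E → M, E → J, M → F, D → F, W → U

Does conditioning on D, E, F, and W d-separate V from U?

There are 4 undirected paths between V and U; checking each against the conditioning set {D, E, F, W}:
  1. V ← E → M → F ← W → U — E:fork[blocks]; M:chain[open]; F:collider[open]; W:fork[blocks] ⇒ blocked
  2. V ← E → M → F ← T → U — E:fork[blocks]; M:chain[open]; F:collider[open]; T:fork[open] ⇒ blocked
  3. V → F ← W → U — F:collider[open]; W:fork[blocks] ⇒ blocked
  4. V → F ← T → U — F:collider[open]; T:fork[open] ⇒ active
Because an active path exists, V and U are not d-separated.

No — V and U are not d-separated given {D, E, F, W}.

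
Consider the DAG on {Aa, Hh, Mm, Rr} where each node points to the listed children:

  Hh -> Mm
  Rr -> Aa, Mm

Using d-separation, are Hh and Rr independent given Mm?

The only undirected path from Hh to Rr is:
Path 1: Hh → Mm ← Rr
  Mm is a collider and Mm is conditioned on, which opens it — no node blocks this path, so it is active.
Because an active path exists, Hh and Rr are not d-separated.

No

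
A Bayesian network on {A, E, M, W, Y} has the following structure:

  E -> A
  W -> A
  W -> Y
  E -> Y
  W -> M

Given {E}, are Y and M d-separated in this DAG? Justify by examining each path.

No

Enumerating the 2 paths from Y to M and testing each for blocking by {E}:
Path 1: Y ← E → A ← W → M
  E is a fork here and E is conditioned on, so the path is blocked at E.
Path 2: Y ← W → M
  W is a fork and W is not conditioned on — no node blocks this path, so it is active.
At least one path is unblocked, so d-separation fails.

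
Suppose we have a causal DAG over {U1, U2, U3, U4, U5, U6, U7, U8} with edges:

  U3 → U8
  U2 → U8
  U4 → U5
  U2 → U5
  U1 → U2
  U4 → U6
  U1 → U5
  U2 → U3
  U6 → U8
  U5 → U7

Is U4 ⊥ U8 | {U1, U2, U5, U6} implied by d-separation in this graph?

Yes

There are 5 undirected paths between U4 and U8; checking each against the conditioning set {U1, U2, U5, U6}:
Path 1: U4 → U5 ← U1 → U2 → U8
  U1 is a fork here and U1 is conditioned on, so the path is blocked at U1.
Path 2: U4 → U5 ← U1 → U2 → U3 → U8
  U1 is a fork here and U1 is conditioned on, so the path is blocked at U1.
Path 3: U4 → U5 ← U2 → U8
  U2 is a fork here and U2 is conditioned on, so the path is blocked at U2.
Path 4: U4 → U5 ← U2 → U3 → U8
  U2 is a fork here and U2 is conditioned on, so the path is blocked at U2.
Path 5: U4 → U6 → U8
  U6 is a chain here and U6 is conditioned on, so the path is blocked at U6.
Every path is blocked, so U4 and U8 are d-separated given {U1, U2, U5, U6}.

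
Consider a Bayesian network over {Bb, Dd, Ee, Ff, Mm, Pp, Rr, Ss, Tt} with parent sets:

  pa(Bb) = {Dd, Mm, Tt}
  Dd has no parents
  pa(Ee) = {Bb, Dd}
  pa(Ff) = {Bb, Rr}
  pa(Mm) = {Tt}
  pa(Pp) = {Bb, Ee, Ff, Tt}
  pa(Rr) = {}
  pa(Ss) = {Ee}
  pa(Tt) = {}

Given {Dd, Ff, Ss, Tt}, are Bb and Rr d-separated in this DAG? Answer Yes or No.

Enumerating the 6 paths from Bb to Rr and testing each for blocking by {Dd, Ff, Ss, Tt}:
Path 1: Bb → Pp ← Ff ← Rr
  Pp is a collider here and neither Pp nor any of its descendants is conditioned on, so the collider stays closed — the path is blocked at Pp.
Path 2: Bb ← Tt → Pp ← Ff ← Rr
  Tt is a fork here and Tt is conditioned on, so the path is blocked at Tt.
Path 3: Bb ← Dd → Ee → Pp ← Ff ← Rr
  Dd is a fork here and Dd is conditioned on, so the path is blocked at Dd.
Path 4: Bb → Ee → Pp ← Ff ← Rr
  Pp is a collider here and neither Pp nor any of its descendants is conditioned on, so the collider stays closed — the path is blocked at Pp.
Path 5: Bb ← Mm ← Tt → Pp ← Ff ← Rr
  Tt is a fork here and Tt is conditioned on, so the path is blocked at Tt.
Path 6: Bb → Ff ← Rr
  Ff is a collider and Ff is conditioned on, which opens it — no node blocks this path, so it is active.
At least one path is unblocked, so d-separation fails.

No — Bb and Rr are not d-separated given {Dd, Ff, Ss, Tt}.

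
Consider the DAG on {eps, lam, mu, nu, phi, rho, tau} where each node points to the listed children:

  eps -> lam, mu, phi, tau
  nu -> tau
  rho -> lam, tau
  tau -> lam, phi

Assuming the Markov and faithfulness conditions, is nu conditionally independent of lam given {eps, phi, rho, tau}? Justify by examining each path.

Enumerating the 4 paths from nu to lam and testing each for blocking by {eps, phi, rho, tau}:
  1. nu → tau → phi ← eps → lam — tau:chain[blocks]; phi:collider[open]; eps:fork[blocks] ⇒ blocked
  2. nu → tau ← rho → lam — tau:collider[open]; rho:fork[blocks] ⇒ blocked
  3. nu → tau → lam — tau:chain[blocks] ⇒ blocked
  4. nu → tau ← eps → lam — tau:collider[open]; eps:fork[blocks] ⇒ blocked
All paths are blocked; nu ⊥ lam | {eps, phi, rho, tau} holds.

Yes — nu and lam are d-separated given {eps, phi, rho, tau}.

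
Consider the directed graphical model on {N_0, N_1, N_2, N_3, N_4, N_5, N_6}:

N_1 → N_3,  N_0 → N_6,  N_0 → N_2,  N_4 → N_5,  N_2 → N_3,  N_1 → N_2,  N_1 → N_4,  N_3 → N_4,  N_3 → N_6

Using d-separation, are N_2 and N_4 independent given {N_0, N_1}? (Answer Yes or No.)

No

6 paths connect N_2 and N_4; each must be blocked for d-separation to hold:
Path 1: N_2 ← N_0 → N_6 ← N_3 ← N_1 → N_4
  N_0 is a fork here and N_0 is conditioned on, so the path is blocked at N_0.
Path 2: N_2 ← N_0 → N_6 ← N_3 → N_4
  N_0 is a fork here and N_0 is conditioned on, so the path is blocked at N_0.
Path 3: N_2 → N_3 ← N_1 → N_4
  N_3 is a collider here and neither N_3 nor any of its descendants is conditioned on, so the collider stays closed — the path is blocked at N_3.
Path 4: N_2 → N_3 → N_4
  N_3 is a chain and N_3 is not conditioned on — no node blocks this path, so it is active.
Path 5: N_2 ← N_1 → N_3 → N_4
  N_1 is a fork here and N_1 is conditioned on, so the path is blocked at N_1.
Path 6: N_2 ← N_1 → N_4
  N_1 is a fork here and N_1 is conditioned on, so the path is blocked at N_1.
Because an active path exists, N_2 and N_4 are not d-separated.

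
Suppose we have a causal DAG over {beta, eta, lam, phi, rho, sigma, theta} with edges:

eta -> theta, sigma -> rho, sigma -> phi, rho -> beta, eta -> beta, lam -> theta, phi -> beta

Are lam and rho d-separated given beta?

Yes

Enumerating the 2 paths from lam to rho and testing each for blocking by {beta}:
Path 1: lam → theta ← eta → beta ← rho
  theta is a collider here and neither theta nor any of its descendants is conditioned on, so the collider stays closed — the path is blocked at theta.
Path 2: lam → theta ← eta → beta ← phi ← sigma → rho
  theta is a collider here and neither theta nor any of its descendants is conditioned on, so the collider stays closed — the path is blocked at theta.
All paths are blocked; lam ⊥ rho | {beta} holds.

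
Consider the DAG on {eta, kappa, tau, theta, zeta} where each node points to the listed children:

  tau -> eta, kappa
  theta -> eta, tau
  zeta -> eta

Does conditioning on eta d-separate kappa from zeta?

No — kappa and zeta are not d-separated given {eta}.

We examine all 2 paths between kappa and zeta:
  1. kappa ← tau → eta ← zeta — tau:fork[open]; eta:collider[open] ⇒ active
  2. kappa ← tau ← theta → eta ← zeta — tau:chain[open]; theta:fork[open]; eta:collider[open] ⇒ active
At least one path is unblocked, so d-separation fails.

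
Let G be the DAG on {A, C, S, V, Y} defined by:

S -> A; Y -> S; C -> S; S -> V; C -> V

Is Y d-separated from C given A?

No — Y and C are not d-separated given {A}.

2 paths connect Y and C; each must be blocked for d-separation to hold:
Path 1: Y → S → V ← C
  V is a collider here and neither V nor any of its descendants is conditioned on, so the collider stays closed — the path is blocked at V.
Path 2: Y → S ← C
  S is a collider and its descendant A is conditioned on, which opens it — no node blocks this path, so it is active.
At least one path is unblocked, so d-separation fails.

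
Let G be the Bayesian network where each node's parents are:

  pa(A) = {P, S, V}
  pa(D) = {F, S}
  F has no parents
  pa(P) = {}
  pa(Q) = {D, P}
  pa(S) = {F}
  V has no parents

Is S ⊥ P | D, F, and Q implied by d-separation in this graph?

There are 3 undirected paths between S and P; checking each against the conditioning set {D, F, Q}:
Path 1: S → A ← P
  A is a collider here and neither A nor any of its descendants is conditioned on, so the collider stays closed — the path is blocked at A.
Path 2: S ← F → D → Q ← P
  F is a fork here and F is conditioned on, so the path is blocked at F.
Path 3: S → D → Q ← P
  D is a chain here and D is conditioned on, so the path is blocked at D.
All paths are blocked; S ⊥ P | {D, F, Q} holds.

Yes — S and P are d-separated given {D, F, Q}.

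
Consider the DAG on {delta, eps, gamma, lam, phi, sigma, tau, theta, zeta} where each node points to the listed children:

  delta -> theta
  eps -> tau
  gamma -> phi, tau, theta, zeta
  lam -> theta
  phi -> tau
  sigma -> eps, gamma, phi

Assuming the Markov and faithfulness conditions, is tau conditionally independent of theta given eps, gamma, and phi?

5 paths connect tau and theta; each must be blocked for d-separation to hold:
Path 1: tau ← gamma → theta
  gamma is a fork here and gamma is conditioned on, so the path is blocked at gamma.
Path 2: tau ← eps ← sigma → gamma → theta
  eps is a chain here and eps is conditioned on, so the path is blocked at eps.
Path 3: tau ← eps ← sigma → phi ← gamma → theta
  eps is a chain here and eps is conditioned on, so the path is blocked at eps.
Path 4: tau ← phi ← gamma → theta
  phi is a chain here and phi is conditioned on, so the path is blocked at phi.
Path 5: tau ← phi ← sigma → gamma → theta
  phi is a chain here and phi is conditioned on, so the path is blocked at phi.
Since every path is blocked, d-separation holds.

Yes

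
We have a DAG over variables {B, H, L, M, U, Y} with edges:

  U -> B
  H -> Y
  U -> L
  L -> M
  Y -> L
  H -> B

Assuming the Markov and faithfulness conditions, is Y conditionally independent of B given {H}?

Yes

2 paths connect Y and B; each must be blocked for d-separation to hold:
Path 1: Y → L ← U → B
  L is a collider here and neither L nor any of its descendants is conditioned on, so the collider stays closed — the path is blocked at L.
Path 2: Y ← H → B
  H is a fork here and H is conditioned on, so the path is blocked at H.
All paths are blocked; Y ⊥ B | {H} holds.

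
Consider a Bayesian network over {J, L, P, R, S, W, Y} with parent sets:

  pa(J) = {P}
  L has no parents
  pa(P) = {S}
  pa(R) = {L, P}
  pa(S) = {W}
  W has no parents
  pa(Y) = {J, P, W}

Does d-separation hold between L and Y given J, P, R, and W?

Yes

There are 3 undirected paths between L and Y; checking each against the conditioning set {J, P, R, W}:
  1. L → R ← P → Y — R:collider[open]; P:fork[blocks] ⇒ blocked
  2. L → R ← P → J → Y — R:collider[open]; P:fork[blocks]; J:chain[blocks] ⇒ blocked
  3. L → R ← P ← S ← W → Y — R:collider[open]; P:chain[blocks]; S:chain[open]; W:fork[blocks] ⇒ blocked
Every path is blocked, so L and Y are d-separated given {J, P, R, W}.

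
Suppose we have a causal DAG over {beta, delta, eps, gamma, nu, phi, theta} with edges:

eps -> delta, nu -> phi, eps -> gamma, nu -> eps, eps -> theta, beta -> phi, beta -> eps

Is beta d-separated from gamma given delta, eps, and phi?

Yes — beta and gamma are d-separated given {delta, eps, phi}.

There are 2 undirected paths between beta and gamma; checking each against the conditioning set {delta, eps, phi}:
Path 1: beta → phi ← nu → eps → gamma
  eps is a chain here and eps is conditioned on, so the path is blocked at eps.
Path 2: beta → eps → gamma
  eps is a chain here and eps is conditioned on, so the path is blocked at eps.
All paths are blocked; beta ⊥ gamma | {delta, eps, phi} holds.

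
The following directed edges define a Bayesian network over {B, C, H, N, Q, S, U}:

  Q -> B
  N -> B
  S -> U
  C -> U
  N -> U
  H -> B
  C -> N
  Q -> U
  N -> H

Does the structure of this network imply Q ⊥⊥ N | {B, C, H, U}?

We examine all 4 paths between Q and N:
Path 1: Q → U ← N
  U is a collider and U is conditioned on, which opens it — no node blocks this path, so it is active.
Path 2: Q → U ← C → N
  C is a fork here and C is conditioned on, so the path is blocked at C.
Path 3: Q → B ← N
  B is a collider and B is conditioned on, which opens it — no node blocks this path, so it is active.
Path 4: Q → B ← H ← N
  H is a chain here and H is conditioned on, so the path is blocked at H.
Because an active path exists, Q and N are not d-separated.

No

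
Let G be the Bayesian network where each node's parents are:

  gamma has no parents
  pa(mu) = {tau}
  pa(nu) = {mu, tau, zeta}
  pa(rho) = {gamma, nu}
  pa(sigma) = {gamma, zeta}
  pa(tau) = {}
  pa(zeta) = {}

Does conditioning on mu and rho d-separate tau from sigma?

4 paths connect tau and sigma; each must be blocked for d-separation to hold:
Path 1: tau → mu → nu → rho ← gamma → sigma
  mu is a chain here and mu is conditioned on, so the path is blocked at mu.
Path 2: tau → mu → nu ← zeta → sigma
  mu is a chain here and mu is conditioned on, so the path is blocked at mu.
Path 3: tau → nu → rho ← gamma → sigma
  nu is a chain and nu is not conditioned on; rho is a collider and rho is conditioned on, which opens it; gamma is a fork and gamma is not conditioned on — no node blocks this path, so it is active.
Path 4: tau → nu ← zeta → sigma
  nu is a collider and its descendant rho is conditioned on, which opens it; zeta is a fork and zeta is not conditioned on — no node blocks this path, so it is active.
Since the path tau → nu → rho ← gamma → sigma is active, tau and sigma are not d-separated given {mu, rho}.

No — tau and sigma are not d-separated given {mu, rho}.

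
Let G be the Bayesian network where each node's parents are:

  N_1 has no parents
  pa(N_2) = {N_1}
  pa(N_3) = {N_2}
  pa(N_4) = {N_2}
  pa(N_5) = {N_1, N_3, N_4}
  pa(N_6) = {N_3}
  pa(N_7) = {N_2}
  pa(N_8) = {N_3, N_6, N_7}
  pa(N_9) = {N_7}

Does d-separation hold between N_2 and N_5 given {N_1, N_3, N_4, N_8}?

Enumerating the 5 paths from N_2 to N_5 and testing each for blocking by {N_1, N_3, N_4, N_8}:
  1. N_2 → N_7 → N_8 ← N_3 → N_5 — N_7:chain[open]; N_8:collider[open]; N_3:fork[blocks] ⇒ blocked
  2. N_2 → N_7 → N_8 ← N_6 ← N_3 → N_5 — N_7:chain[open]; N_8:collider[open]; N_6:chain[open]; N_3:fork[blocks] ⇒ blocked
  3. N_2 → N_3 → N_5 — N_3:chain[blocks] ⇒ blocked
  4. N_2 → N_4 → N_5 — N_4:chain[blocks] ⇒ blocked
  5. N_2 ← N_1 → N_5 — N_1:fork[blocks] ⇒ blocked
Since every path is blocked, d-separation holds.

Yes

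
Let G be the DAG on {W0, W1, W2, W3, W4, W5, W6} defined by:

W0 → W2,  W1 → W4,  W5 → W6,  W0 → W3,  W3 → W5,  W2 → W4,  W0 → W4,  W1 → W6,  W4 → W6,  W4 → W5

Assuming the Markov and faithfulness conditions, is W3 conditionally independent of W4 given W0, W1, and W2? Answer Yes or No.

We examine all 5 paths between W3 and W4:
  1. W3 → W5 → W6 ← W1 → W4 — W5:chain[open]; W6:collider[blocks]; W1:fork[blocks] ⇒ blocked
  2. W3 → W5 → W6 ← W4 — W5:chain[open]; W6:collider[blocks] ⇒ blocked
  3. W3 → W5 ← W4 — W5:collider[blocks] ⇒ blocked
  4. W3 ← W0 → W2 → W4 — W0:fork[blocks]; W2:chain[blocks] ⇒ blocked
  5. W3 ← W0 → W4 — W0:fork[blocks] ⇒ blocked
Since every path is blocked, d-separation holds.

Yes — W3 and W4 are d-separated given {W0, W1, W2}.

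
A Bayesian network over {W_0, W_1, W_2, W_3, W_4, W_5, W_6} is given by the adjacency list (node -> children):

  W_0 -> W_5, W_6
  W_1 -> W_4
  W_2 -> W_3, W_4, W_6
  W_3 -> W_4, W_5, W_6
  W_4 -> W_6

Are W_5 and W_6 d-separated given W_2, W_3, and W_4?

6 paths connect W_5 and W_6; each must be blocked for d-separation to hold:
  1. W_5 ← W_3 → W_4 ← W_2 → W_6 — W_3:fork[blocks]; W_4:collider[open]; W_2:fork[blocks] ⇒ blocked
  2. W_5 ← W_3 → W_4 → W_6 — W_3:fork[blocks]; W_4:chain[blocks] ⇒ blocked
  3. W_5 ← W_3 ← W_2 → W_4 → W_6 — W_3:chain[blocks]; W_2:fork[blocks]; W_4:chain[blocks] ⇒ blocked
  4. W_5 ← W_3 ← W_2 → W_6 — W_3:chain[blocks]; W_2:fork[blocks] ⇒ blocked
  5. W_5 ← W_3 → W_6 — W_3:fork[blocks] ⇒ blocked
  6. W_5 ← W_0 → W_6 — W_0:fork[open] ⇒ active
Because an active path exists, W_5 and W_6 are not d-separated.

No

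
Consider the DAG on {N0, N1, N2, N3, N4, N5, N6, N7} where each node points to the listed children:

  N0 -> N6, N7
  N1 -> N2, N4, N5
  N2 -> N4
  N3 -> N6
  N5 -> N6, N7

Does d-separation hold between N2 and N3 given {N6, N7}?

No

We examine all 4 paths between N2 and N3:
  1. N2 ← N1 → N5 → N7 ← N0 → N6 ← N3 — N1:fork[open]; N5:chain[open]; N7:collider[open]; N0:fork[open]; N6:collider[open] ⇒ active
  2. N2 ← N1 → N5 → N6 ← N3 — N1:fork[open]; N5:chain[open]; N6:collider[open] ⇒ active
  3. N2 → N4 ← N1 → N5 → N7 ← N0 → N6 ← N3 — N4:collider[blocks]; N1:fork[open]; N5:chain[open]; N7:collider[open]; N0:fork[open]; N6:collider[open] ⇒ blocked
  4. N2 → N4 ← N1 → N5 → N6 ← N3 — N4:collider[blocks]; N1:fork[open]; N5:chain[open]; N6:collider[open] ⇒ blocked
Since the path N2 ← N1 → N5 → N7 ← N0 → N6 ← N3 is active, N2 and N3 are not d-separated given {N6, N7}.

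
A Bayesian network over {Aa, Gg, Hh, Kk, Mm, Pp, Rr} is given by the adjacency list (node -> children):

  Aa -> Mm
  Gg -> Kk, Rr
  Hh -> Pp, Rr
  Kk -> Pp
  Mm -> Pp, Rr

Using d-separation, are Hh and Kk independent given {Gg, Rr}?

4 paths connect Hh and Kk; each must be blocked for d-separation to hold:
  1. Hh → Rr ← Mm → Pp ← Kk — Rr:collider[open]; Mm:fork[open]; Pp:collider[blocks] ⇒ blocked
  2. Hh → Rr ← Gg → Kk — Rr:collider[open]; Gg:fork[blocks] ⇒ blocked
  3. Hh → Pp ← Mm → Rr ← Gg → Kk — Pp:collider[blocks]; Mm:fork[open]; Rr:collider[open]; Gg:fork[blocks] ⇒ blocked
  4. Hh → Pp ← Kk — Pp:collider[blocks] ⇒ blocked
Every path is blocked, so Hh and Kk are d-separated given {Gg, Rr}.

Yes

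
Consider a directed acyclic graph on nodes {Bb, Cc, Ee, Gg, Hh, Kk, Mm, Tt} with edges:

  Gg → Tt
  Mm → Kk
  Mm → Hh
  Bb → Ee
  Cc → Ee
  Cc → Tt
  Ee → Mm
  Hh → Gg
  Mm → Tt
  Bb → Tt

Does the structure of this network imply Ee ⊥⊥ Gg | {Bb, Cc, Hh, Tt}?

We examine all 6 paths between Ee and Gg:
Path 1: Ee ← Bb → Tt ← Mm → Hh → Gg
  Bb is a fork here and Bb is conditioned on, so the path is blocked at Bb.
Path 2: Ee ← Bb → Tt ← Gg
  Bb is a fork here and Bb is conditioned on, so the path is blocked at Bb.
Path 3: Ee → Mm → Hh → Gg
  Hh is a chain here and Hh is conditioned on, so the path is blocked at Hh.
Path 4: Ee → Mm → Tt ← Gg
  Mm is a chain and Mm is not conditioned on; Tt is a collider and Tt is conditioned on, which opens it — no node blocks this path, so it is active.
Path 5: Ee ← Cc → Tt ← Mm → Hh → Gg
  Cc is a fork here and Cc is conditioned on, so the path is blocked at Cc.
Path 6: Ee ← Cc → Tt ← Gg
  Cc is a fork here and Cc is conditioned on, so the path is blocked at Cc.
At least one path is unblocked, so d-separation fails.

No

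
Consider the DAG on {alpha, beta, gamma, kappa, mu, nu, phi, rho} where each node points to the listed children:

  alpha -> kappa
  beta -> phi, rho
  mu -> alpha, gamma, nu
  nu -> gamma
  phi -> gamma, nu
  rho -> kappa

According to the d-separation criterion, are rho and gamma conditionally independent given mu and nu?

Enumerating the 6 paths from rho to gamma and testing each for blocking by {mu, nu}:
  1. rho → kappa ← alpha ← mu → nu → gamma — kappa:collider[blocks]; alpha:chain[open]; mu:fork[blocks]; nu:chain[blocks] ⇒ blocked
  2. rho → kappa ← alpha ← mu → nu ← phi → gamma — kappa:collider[blocks]; alpha:chain[open]; mu:fork[blocks]; nu:collider[open]; phi:fork[open] ⇒ blocked
  3. rho → kappa ← alpha ← mu → gamma — kappa:collider[blocks]; alpha:chain[open]; mu:fork[blocks] ⇒ blocked
  4. rho ← beta → phi → nu → gamma — beta:fork[open]; phi:chain[open]; nu:chain[blocks] ⇒ blocked
  5. rho ← beta → phi → nu ← mu → gamma — beta:fork[open]; phi:chain[open]; nu:collider[open]; mu:fork[blocks] ⇒ blocked
  6. rho ← beta → phi → gamma — beta:fork[open]; phi:chain[open] ⇒ active
Since the path rho ← beta → phi → gamma is active, rho and gamma are not d-separated given {mu, nu}.

No — rho and gamma are not d-separated given {mu, nu}.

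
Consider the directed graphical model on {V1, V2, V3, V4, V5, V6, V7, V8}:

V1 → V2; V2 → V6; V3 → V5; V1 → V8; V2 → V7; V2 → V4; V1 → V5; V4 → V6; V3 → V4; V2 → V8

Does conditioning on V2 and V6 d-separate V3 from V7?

Yes

There are 4 undirected paths between V3 and V7; checking each against the conditioning set {V2, V6}:
Path 1: V3 → V4 → V6 ← V2 → V7
  V2 is a fork here and V2 is conditioned on, so the path is blocked at V2.
Path 2: V3 → V4 ← V2 → V7
  V2 is a fork here and V2 is conditioned on, so the path is blocked at V2.
Path 3: V3 → V5 ← V1 → V2 → V7
  V5 is a collider here and neither V5 nor any of its descendants is conditioned on, so the collider stays closed — the path is blocked at V5.
Path 4: V3 → V5 ← V1 → V8 ← V2 → V7
  V5 is a collider here and neither V5 nor any of its descendants is conditioned on, so the collider stays closed — the path is blocked at V5.
Since every path is blocked, d-separation holds.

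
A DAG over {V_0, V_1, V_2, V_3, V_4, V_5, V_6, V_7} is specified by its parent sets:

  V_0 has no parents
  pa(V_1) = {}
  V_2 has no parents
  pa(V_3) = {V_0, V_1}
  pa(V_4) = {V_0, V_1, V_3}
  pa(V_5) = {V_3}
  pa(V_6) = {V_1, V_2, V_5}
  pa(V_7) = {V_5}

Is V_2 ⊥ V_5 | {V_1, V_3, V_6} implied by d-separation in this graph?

There are 4 undirected paths between V_2 and V_5; checking each against the conditioning set {V_1, V_3, V_6}:
Path 1: V_2 → V_6 ← V_1 → V_4 ← V_0 → V_3 → V_5
  V_1 is a fork here and V_1 is conditioned on, so the path is blocked at V_1.
Path 2: V_2 → V_6 ← V_1 → V_4 ← V_3 → V_5
  V_1 is a fork here and V_1 is conditioned on, so the path is blocked at V_1.
Path 3: V_2 → V_6 ← V_1 → V_3 → V_5
  V_1 is a fork here and V_1 is conditioned on, so the path is blocked at V_1.
Path 4: V_2 → V_6 ← V_5
  V_6 is a collider and V_6 is conditioned on, which opens it — no node blocks this path, so it is active.
Because an active path exists, V_2 and V_5 are not d-separated.

No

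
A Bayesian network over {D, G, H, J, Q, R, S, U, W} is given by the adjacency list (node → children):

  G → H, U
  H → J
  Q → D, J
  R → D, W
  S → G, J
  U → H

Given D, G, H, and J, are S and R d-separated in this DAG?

No

We examine all 3 paths between S and R:
  1. S → G → H → J ← Q → D ← R — G:chain[blocks]; H:chain[blocks]; J:collider[open]; Q:fork[open]; D:collider[open] ⇒ blocked
  2. S → G → U → H → J ← Q → D ← R — G:chain[blocks]; U:chain[open]; H:chain[blocks]; J:collider[open]; Q:fork[open]; D:collider[open] ⇒ blocked
  3. S → J ← Q → D ← R — J:collider[open]; Q:fork[open]; D:collider[open] ⇒ active
At least one path is unblocked, so d-separation fails.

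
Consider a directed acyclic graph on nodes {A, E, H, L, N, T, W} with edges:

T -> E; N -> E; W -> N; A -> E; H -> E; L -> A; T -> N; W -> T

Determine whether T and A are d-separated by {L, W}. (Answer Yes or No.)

Enumerating the 3 paths from T to A and testing each for blocking by {L, W}:
  1. T → N → E ← A — N:chain[open]; E:collider[blocks] ⇒ blocked
  2. T → E ← A — E:collider[blocks] ⇒ blocked
  3. T ← W → N → E ← A — W:fork[blocks]; N:chain[open]; E:collider[blocks] ⇒ blocked
Since every path is blocked, d-separation holds.

Yes — T and A are d-separated given {L, W}.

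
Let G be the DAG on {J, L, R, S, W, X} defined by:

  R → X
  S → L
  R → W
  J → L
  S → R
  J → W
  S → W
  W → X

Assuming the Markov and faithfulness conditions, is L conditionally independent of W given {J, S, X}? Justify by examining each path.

Yes

Enumerating the 4 paths from L to W and testing each for blocking by {J, S, X}:
Path 1: L ← J → W
  J is a fork here and J is conditioned on, so the path is blocked at J.
Path 2: L ← S → W
  S is a fork here and S is conditioned on, so the path is blocked at S.
Path 3: L ← S → R → W
  S is a fork here and S is conditioned on, so the path is blocked at S.
Path 4: L ← S → R → X ← W
  S is a fork here and S is conditioned on, so the path is blocked at S.
Every path is blocked, so L and W are d-separated given {J, S, X}.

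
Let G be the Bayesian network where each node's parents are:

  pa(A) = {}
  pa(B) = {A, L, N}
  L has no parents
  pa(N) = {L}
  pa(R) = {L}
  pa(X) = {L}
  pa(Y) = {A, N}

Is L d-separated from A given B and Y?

We examine all 4 paths between L and A:
Path 1: L → N → B ← A
  N is a chain and N is not conditioned on; B is a collider and B is conditioned on, which opens it — no node blocks this path, so it is active.
Path 2: L → N → Y ← A
  N is a chain and N is not conditioned on; Y is a collider and Y is conditioned on, which opens it — no node blocks this path, so it is active.
Path 3: L → B ← N → Y ← A
  B is a collider and B is conditioned on, which opens it; N is a fork and N is not conditioned on; Y is a collider and Y is conditioned on, which opens it — no node blocks this path, so it is active.
Path 4: L → B ← A
  B is a collider and B is conditioned on, which opens it — no node blocks this path, so it is active.
At least one path is unblocked, so d-separation fails.

No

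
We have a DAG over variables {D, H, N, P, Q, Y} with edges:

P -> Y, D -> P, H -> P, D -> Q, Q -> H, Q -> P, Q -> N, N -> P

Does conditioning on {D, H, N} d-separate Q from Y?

No

There are 4 undirected paths between Q and Y; checking each against the conditioning set {D, H, N}:
  1. Q → N → P → Y — N:chain[blocks]; P:chain[open] ⇒ blocked
  2. Q → H → P → Y — H:chain[blocks]; P:chain[open] ⇒ blocked
  3. Q → P → Y — P:chain[open] ⇒ active
  4. Q ← D → P → Y — D:fork[blocks]; P:chain[open] ⇒ blocked
Since the path Q → P → Y is active, Q and Y are not d-separated given {D, H, N}.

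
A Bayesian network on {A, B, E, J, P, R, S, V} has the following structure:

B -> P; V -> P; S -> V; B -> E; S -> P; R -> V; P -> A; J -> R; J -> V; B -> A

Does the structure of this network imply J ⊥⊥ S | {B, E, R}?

Yes

There are 4 undirected paths between J and S; checking each against the conditioning set {B, E, R}:
  1. J → V ← S — V:collider[blocks] ⇒ blocked
  2. J → V → P ← S — V:chain[open]; P:collider[blocks] ⇒ blocked
  3. J → R → V ← S — R:chain[blocks]; V:collider[blocks] ⇒ blocked
  4. J → R → V → P ← S — R:chain[blocks]; V:chain[open]; P:collider[blocks] ⇒ blocked
All paths are blocked; J ⊥ S | {B, E, R} holds.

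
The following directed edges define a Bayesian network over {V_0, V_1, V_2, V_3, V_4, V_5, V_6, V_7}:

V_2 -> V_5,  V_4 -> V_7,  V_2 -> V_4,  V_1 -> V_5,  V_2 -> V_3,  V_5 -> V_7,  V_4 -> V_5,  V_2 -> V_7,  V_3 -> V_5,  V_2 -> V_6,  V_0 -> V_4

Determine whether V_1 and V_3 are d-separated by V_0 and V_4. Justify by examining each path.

Yes

Enumerating the 6 paths from V_1 to V_3 and testing each for blocking by {V_0, V_4}:
Path 1: V_1 → V_5 → V_7 ← V_2 → V_3
  V_7 is a collider here and neither V_7 nor any of its descendants is conditioned on, so the collider stays closed — the path is blocked at V_7.
Path 2: V_1 → V_5 → V_7 ← V_4 ← V_2 → V_3
  V_7 is a collider here and neither V_7 nor any of its descendants is conditioned on, so the collider stays closed — the path is blocked at V_7.
Path 3: V_1 → V_5 ← V_2 → V_3
  V_5 is a collider here and neither V_5 nor any of its descendants is conditioned on, so the collider stays closed — the path is blocked at V_5.
Path 4: V_1 → V_5 ← V_4 → V_7 ← V_2 → V_3
  V_5 is a collider here and neither V_5 nor any of its descendants is conditioned on, so the collider stays closed — the path is blocked at V_5.
Path 5: V_1 → V_5 ← V_4 ← V_2 → V_3
  V_5 is a collider here and neither V_5 nor any of its descendants is conditioned on, so the collider stays closed — the path is blocked at V_5.
Path 6: V_1 → V_5 ← V_3
  V_5 is a collider here and neither V_5 nor any of its descendants is conditioned on, so the collider stays closed — the path is blocked at V_5.
All paths are blocked; V_1 ⊥ V_3 | {V_0, V_4} holds.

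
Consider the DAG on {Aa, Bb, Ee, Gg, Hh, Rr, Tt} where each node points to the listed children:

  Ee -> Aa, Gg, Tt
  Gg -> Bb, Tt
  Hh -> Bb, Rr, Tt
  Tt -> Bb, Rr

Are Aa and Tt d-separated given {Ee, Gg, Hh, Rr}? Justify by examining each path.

Yes

There are 5 undirected paths between Aa and Tt; checking each against the conditioning set {Ee, Gg, Hh, Rr}:
  1. Aa ← Ee → Tt — Ee:fork[blocks] ⇒ blocked
  2. Aa ← Ee → Gg → Tt — Ee:fork[blocks]; Gg:chain[blocks] ⇒ blocked
  3. Aa ← Ee → Gg → Bb ← Tt — Ee:fork[blocks]; Gg:chain[blocks]; Bb:collider[blocks] ⇒ blocked
  4. Aa ← Ee → Gg → Bb ← Hh → Tt — Ee:fork[blocks]; Gg:chain[blocks]; Bb:collider[blocks]; Hh:fork[blocks] ⇒ blocked
  5. Aa ← Ee → Gg → Bb ← Hh → Rr ← Tt — Ee:fork[blocks]; Gg:chain[blocks]; Bb:collider[blocks]; Hh:fork[blocks]; Rr:collider[open] ⇒ blocked
All paths are blocked; Aa ⊥ Tt | {Ee, Gg, Hh, Rr} holds.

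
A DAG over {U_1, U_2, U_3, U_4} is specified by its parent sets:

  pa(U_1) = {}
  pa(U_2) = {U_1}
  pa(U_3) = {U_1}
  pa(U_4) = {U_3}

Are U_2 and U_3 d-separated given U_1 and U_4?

Yes

The only undirected path from U_2 to U_3 is:
Path 1: U_2 ← U_1 → U_3
  U_1 is a fork here and U_1 is conditioned on, so the path is blocked at U_1.
Since every path is blocked, d-separation holds.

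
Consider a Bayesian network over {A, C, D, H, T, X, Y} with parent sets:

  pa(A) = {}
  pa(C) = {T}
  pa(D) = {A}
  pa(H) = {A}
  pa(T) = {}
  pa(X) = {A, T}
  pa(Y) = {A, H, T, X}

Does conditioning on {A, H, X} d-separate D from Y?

Yes

4 paths connect D and Y; each must be blocked for d-separation to hold:
Path 1: D ← A → H → Y
  A is a fork here and A is conditioned on, so the path is blocked at A.
Path 2: D ← A → X ← T → Y
  A is a fork here and A is conditioned on, so the path is blocked at A.
Path 3: D ← A → X → Y
  A is a fork here and A is conditioned on, so the path is blocked at A.
Path 4: D ← A → Y
  A is a fork here and A is conditioned on, so the path is blocked at A.
All paths are blocked; D ⊥ Y | {A, H, X} holds.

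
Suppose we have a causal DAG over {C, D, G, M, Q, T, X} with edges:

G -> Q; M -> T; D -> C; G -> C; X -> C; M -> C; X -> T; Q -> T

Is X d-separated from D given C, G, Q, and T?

No — X and D are not d-separated given {C, G, Q, T}.

There are 3 undirected paths between X and D; checking each against the conditioning set {C, G, Q, T}:
  1. X → C ← D — C:collider[open] ⇒ active
  2. X → T ← M → C ← D — T:collider[open]; M:fork[open]; C:collider[open] ⇒ active
  3. X → T ← Q ← G → C ← D — T:collider[open]; Q:chain[blocks]; G:fork[blocks]; C:collider[open] ⇒ blocked
Because an active path exists, X and D are not d-separated.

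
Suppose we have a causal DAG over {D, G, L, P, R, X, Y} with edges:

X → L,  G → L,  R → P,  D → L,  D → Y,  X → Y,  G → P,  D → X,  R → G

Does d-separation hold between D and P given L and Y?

No — D and P are not d-separated given {L, Y}.

6 paths connect D and P; each must be blocked for d-separation to hold:
  1. D → L ← G ← R → P — L:collider[open]; G:chain[open]; R:fork[open] ⇒ active
  2. D → L ← G → P — L:collider[open]; G:fork[open] ⇒ active
  3. D → X → L ← G ← R → P — X:chain[open]; L:collider[open]; G:chain[open]; R:fork[open] ⇒ active
  4. D → X → L ← G → P — X:chain[open]; L:collider[open]; G:fork[open] ⇒ active
  5. D → Y ← X → L ← G ← R → P — Y:collider[open]; X:fork[open]; L:collider[open]; G:chain[open]; R:fork[open] ⇒ active
  6. D → Y ← X → L ← G → P — Y:collider[open]; X:fork[open]; L:collider[open]; G:fork[open] ⇒ active
Because an active path exists, D and P are not d-separated.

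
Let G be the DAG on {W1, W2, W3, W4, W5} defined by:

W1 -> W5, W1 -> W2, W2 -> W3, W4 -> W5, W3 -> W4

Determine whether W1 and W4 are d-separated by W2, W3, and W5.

No

Enumerating the 2 paths from W1 to W4 and testing each for blocking by {W2, W3, W5}:
Path 1: W1 → W2 → W3 → W4
  W2 is a chain here and W2 is conditioned on, so the path is blocked at W2.
Path 2: W1 → W5 ← W4
  W5 is a collider and W5 is conditioned on, which opens it — no node blocks this path, so it is active.
Since the path W1 → W5 ← W4 is active, W1 and W4 are not d-separated given {W2, W3, W5}.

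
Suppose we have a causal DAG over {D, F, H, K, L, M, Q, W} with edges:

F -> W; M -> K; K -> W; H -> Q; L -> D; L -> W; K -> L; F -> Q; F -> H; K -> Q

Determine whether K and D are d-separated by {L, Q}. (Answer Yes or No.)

There are 4 undirected paths between K and D; checking each against the conditioning set {L, Q}:
Path 1: K → W ← L → D
  W is a collider here and neither W nor any of its descendants is conditioned on, so the collider stays closed — the path is blocked at W.
Path 2: K → Q ← H ← F → W ← L → D
  W is a collider here and neither W nor any of its descendants is conditioned on, so the collider stays closed — the path is blocked at W.
Path 3: K → Q ← F → W ← L → D
  W is a collider here and neither W nor any of its descendants is conditioned on, so the collider stays closed — the path is blocked at W.
Path 4: K → L → D
  L is a chain here and L is conditioned on, so the path is blocked at L.
All paths are blocked; K ⊥ D | {L, Q} holds.

Yes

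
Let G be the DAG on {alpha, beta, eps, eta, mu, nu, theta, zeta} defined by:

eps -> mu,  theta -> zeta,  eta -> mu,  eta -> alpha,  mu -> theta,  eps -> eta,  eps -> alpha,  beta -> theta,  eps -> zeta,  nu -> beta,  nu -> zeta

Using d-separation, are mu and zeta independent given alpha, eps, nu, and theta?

Yes

5 paths connect mu and zeta; each must be blocked for d-separation to hold:
Path 1: mu → theta ← beta ← nu → zeta
  nu is a fork here and nu is conditioned on, so the path is blocked at nu.
Path 2: mu → theta → zeta
  theta is a chain here and theta is conditioned on, so the path is blocked at theta.
Path 3: mu ← eps → zeta
  eps is a fork here and eps is conditioned on, so the path is blocked at eps.
Path 4: mu ← eta → alpha ← eps → zeta
  eps is a fork here and eps is conditioned on, so the path is blocked at eps.
Path 5: mu ← eta ← eps → zeta
  eps is a fork here and eps is conditioned on, so the path is blocked at eps.
Every path is blocked, so mu and zeta are d-separated given {alpha, eps, nu, theta}.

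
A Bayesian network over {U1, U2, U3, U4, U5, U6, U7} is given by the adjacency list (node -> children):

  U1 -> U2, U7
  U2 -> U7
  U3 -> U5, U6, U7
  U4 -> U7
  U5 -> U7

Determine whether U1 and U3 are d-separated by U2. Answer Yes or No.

Enumerating the 4 paths from U1 to U3 and testing each for blocking by {U2}:
Path 1: U1 → U7 ← U5 ← U3
  U7 is a collider here and neither U7 nor any of its descendants is conditioned on, so the collider stays closed — the path is blocked at U7.
Path 2: U1 → U7 ← U3
  U7 is a collider here and neither U7 nor any of its descendants is conditioned on, so the collider stays closed — the path is blocked at U7.
Path 3: U1 → U2 → U7 ← U5 ← U3
  U2 is a chain here and U2 is conditioned on, so the path is blocked at U2.
Path 4: U1 → U2 → U7 ← U3
  U2 is a chain here and U2 is conditioned on, so the path is blocked at U2.
Since every path is blocked, d-separation holds.

Yes — U1 and U3 are d-separated given {U2}.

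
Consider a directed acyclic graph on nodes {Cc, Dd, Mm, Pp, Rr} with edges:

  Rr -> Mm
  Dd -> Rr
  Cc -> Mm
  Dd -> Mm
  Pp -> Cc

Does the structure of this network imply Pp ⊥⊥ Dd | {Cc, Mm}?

Yes — Pp and Dd are d-separated given {Cc, Mm}.

2 paths connect Pp and Dd; each must be blocked for d-separation to hold:
Path 1: Pp → Cc → Mm ← Dd
  Cc is a chain here and Cc is conditioned on, so the path is blocked at Cc.
Path 2: Pp → Cc → Mm ← Rr ← Dd
  Cc is a chain here and Cc is conditioned on, so the path is blocked at Cc.
All paths are blocked; Pp ⊥ Dd | {Cc, Mm} holds.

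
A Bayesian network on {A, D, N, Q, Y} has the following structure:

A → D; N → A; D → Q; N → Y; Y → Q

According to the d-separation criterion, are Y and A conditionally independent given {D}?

No

There are 2 undirected paths between Y and A; checking each against the conditioning set {D}:
  1. Y → Q ← D ← A — Q:collider[blocks]; D:chain[blocks] ⇒ blocked
  2. Y ← N → A — N:fork[open] ⇒ active
Since the path Y ← N → A is active, Y and A are not d-separated given {D}.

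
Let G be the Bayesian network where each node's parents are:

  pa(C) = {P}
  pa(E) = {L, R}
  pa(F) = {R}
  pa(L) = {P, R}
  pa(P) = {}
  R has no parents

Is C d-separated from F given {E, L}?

No

There are 2 undirected paths between C and F; checking each against the conditioning set {E, L}:
  1. C ← P → L ← R → F — P:fork[open]; L:collider[open]; R:fork[open] ⇒ active
  2. C ← P → L → E ← R → F — P:fork[open]; L:chain[blocks]; E:collider[open]; R:fork[open] ⇒ blocked
Because an active path exists, C and F are not d-separated.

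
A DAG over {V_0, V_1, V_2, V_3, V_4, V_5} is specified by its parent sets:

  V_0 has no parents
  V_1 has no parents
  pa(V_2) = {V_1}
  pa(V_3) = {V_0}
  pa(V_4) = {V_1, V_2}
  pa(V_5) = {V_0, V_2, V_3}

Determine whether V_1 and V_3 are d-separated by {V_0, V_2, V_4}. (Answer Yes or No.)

Yes — V_1 and V_3 are d-separated given {V_0, V_2, V_4}.

We examine all 4 paths between V_1 and V_3:
Path 1: V_1 → V_2 → V_5 ← V_0 → V_3
  V_2 is a chain here and V_2 is conditioned on, so the path is blocked at V_2.
Path 2: V_1 → V_2 → V_5 ← V_3
  V_2 is a chain here and V_2 is conditioned on, so the path is blocked at V_2.
Path 3: V_1 → V_4 ← V_2 → V_5 ← V_0 → V_3
  V_2 is a fork here and V_2 is conditioned on, so the path is blocked at V_2.
Path 4: V_1 → V_4 ← V_2 → V_5 ← V_3
  V_2 is a fork here and V_2 is conditioned on, so the path is blocked at V_2.
All paths are blocked; V_1 ⊥ V_3 | {V_0, V_2, V_4} holds.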